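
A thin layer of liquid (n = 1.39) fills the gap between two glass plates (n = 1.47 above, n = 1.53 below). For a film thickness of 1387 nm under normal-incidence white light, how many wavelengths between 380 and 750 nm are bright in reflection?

At the upper boundary (n = 1.47 to n = 1.39) the reflected ray undergoes no phase shift.
At the lower boundary (n = 1.39 to n = 1.53) the reflected ray undergoes a half-wave phase shift.
The two reflections differ by half a wavelength.
For strong reflection here: 2 n t = (m + ½) λ.
λ = 2 n t / (m + ½) = 3856 / (m + ½) nm.
m=4: 857 nm (IR); m=5: 701 nm (visible); m=6: 593 nm (visible); m=7: 514 nm (visible); m=8: 454 nm (visible); m=9: 406 nm (visible); m=10: 367 nm (UV).

5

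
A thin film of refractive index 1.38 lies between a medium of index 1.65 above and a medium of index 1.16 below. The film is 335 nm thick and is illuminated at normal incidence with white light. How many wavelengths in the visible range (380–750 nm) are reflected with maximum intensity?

Top surface (1.65 → 1.38): reflection off a lower-index medium gives no phase shift.
Bottom surface (1.38 → 1.16): reflection off a lower-index medium gives no phase shift.
The two reflections carry the same phase change, so no net offset.
So the condition for constructive reflection is 2 n t = m λ.
λ = 2 n t / m = 925 / m nm.
m=1: 925 nm (IR); m=2: 462 nm (visible); m=3: 308 nm (UV).

1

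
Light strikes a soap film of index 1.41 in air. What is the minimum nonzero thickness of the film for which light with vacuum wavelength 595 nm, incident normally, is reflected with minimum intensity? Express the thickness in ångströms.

2110 Å

Top surface (1.0 → 1.41): reflection off a higher-index medium gives a half-wave phase shift.
Bottom surface (1.41 → 1.0): reflection off a lower-index medium gives no phase shift.
Exactly one π shift → a net half-wave offset.
With one net inversion, destructive interference in reflection requires 2 n t = m λ.
Minimum nonzero at m = 1: t = λ / (2 n) = 595 / (2 × 1.41) = 211 nm.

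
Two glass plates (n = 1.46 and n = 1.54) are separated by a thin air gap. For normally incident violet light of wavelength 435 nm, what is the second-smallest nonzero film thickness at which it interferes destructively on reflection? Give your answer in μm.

At the upper boundary (n = 1.46 to n = 1.0) the reflected ray undergoes no phase shift.
Ray reflecting at the bottom interface goes from n = 1.0 toward n = 1.54: a half-wave phase shift.
Exactly one π shift → a net half-wave offset.
For minimum reflection here: 2 n t = m λ.
The second-smallest nonzero thickness corresponds to m = 2: t = m λ / (2 n) = 2.00 × 435 / (2 × 1.0) = 435 nm.

0.435 μm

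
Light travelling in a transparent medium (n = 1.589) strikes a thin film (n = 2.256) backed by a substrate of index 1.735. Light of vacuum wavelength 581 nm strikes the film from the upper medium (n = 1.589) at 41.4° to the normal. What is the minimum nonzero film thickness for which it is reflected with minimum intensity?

146 nm

Top surface (1.589 → 2.256): reflection off a higher-index medium gives a half-wave phase shift.
Bottom surface (2.256 → 1.735): reflection off a lower-index medium gives no phase shift.
Exactly one π shift → a net half-wave offset.
With one net inversion, destructive interference in reflection requires 2 n t cos θ_r = m λ.
Snell's law: 1.589 sin 41.4° = 2.256 sin θ_r → sin θ_r = 0.466, cos θ_r = 0.885.
Minimum nonzero at m = 1: t = λ / (2 n cos θ_r) = 581 / (2 × 2.256 × 0.885) = 146 nm.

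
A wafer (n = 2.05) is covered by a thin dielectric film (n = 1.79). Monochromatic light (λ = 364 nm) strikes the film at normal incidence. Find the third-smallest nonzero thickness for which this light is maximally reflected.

305 nm

Top surface (1.0 → 1.79): reflection off a higher-index medium gives a half-wave phase shift.
Bottom surface (1.79 → 2.05): reflection off a higher-index medium gives a half-wave phase shift.
Net: no relative phase inversion (both shifts match).
With no net inversion, constructive interference in reflection requires 2 n t = m λ.
The third-smallest nonzero thickness corresponds to m = 3: t = m λ / (2 n) = 3.00 × 364 / (2 × 1.79) = 305 nm.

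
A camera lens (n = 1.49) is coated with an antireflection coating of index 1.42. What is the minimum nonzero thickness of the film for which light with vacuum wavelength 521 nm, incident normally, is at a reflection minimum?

Top surface (1.0 → 1.42): reflection off a higher-index medium gives a half-wave phase shift.
Bottom surface (1.42 → 1.49): reflection off a higher-index medium gives a half-wave phase shift.
Net: no relative phase inversion (both shifts match).
So the condition for destructive reflection is 2 n t = (m + ½) λ.
Minimum at m = 0: t = λ / (4 n) = 521 / (4 × 1.42) = 91.7 nm.

91.7 nm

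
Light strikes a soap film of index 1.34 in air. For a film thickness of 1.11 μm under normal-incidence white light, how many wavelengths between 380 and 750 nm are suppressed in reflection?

4

Top surface (1.0 → 1.34): reflection off a higher-index medium gives a half-wave phase shift.
Bottom surface (1.34 → 1.0): reflection off a lower-index medium gives no phase shift.
Exactly one π shift → a net half-wave offset.
For minimum reflection here: 2 n t = m λ.
λ = 2 n t / m = 2975 / m nm.
m=3: 992 nm (IR); m=4: 744 nm (visible); m=5: 595 nm (visible); m=6: 496 nm (visible); m=7: 425 nm (visible); m=8: 372 nm (UV).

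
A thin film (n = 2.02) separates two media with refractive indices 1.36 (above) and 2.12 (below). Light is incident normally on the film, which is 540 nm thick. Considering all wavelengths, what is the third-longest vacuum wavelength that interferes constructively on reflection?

Ray reflecting at the top interface goes from n = 1.36 toward n = 2.02: a half-wave phase shift.
At the lower boundary (n = 2.02 to n = 2.12) the reflected ray undergoes a half-wave phase shift.
Zero or two π shifts → no net half-wave offset.
So the condition for constructive reflection is 2 n t = m λ.
λ = 2 n t / m. The third-longest wavelength is m = 3: λ = 2 × 2.02 × 540 / 3.00 = 727 nm.

727 nm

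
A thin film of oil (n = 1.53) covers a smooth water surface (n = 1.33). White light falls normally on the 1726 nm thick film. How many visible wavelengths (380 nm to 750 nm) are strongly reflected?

7

Ray reflecting at the top interface goes from n = 1.0 toward n = 1.53: a half-wave phase shift.
Bottom surface (1.53 → 1.33): reflection off a lower-index medium gives no phase shift.
Net: one phase inversion between the two reflected rays.
For bright reflection here: 2 n t = (m + ½) λ.
λ = 2 n t / (m + ½) = 5282 / (m + ½) nm.
m=6: 813 nm (IR); m=7: 704 nm (visible); m=8: 621 nm (visible); m=9: 556 nm (visible); m=10: 503 nm (visible); m=11: 459 nm (visible); m=12: 423 nm (visible); m=13: 391 nm (visible); m=14: 364 nm (UV).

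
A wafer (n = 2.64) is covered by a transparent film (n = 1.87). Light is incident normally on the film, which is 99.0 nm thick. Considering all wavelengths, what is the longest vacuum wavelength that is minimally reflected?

At the upper boundary (n = 1.0 to n = 1.87) the reflected ray undergoes a half-wave phase shift.
At the lower boundary (n = 1.87 to n = 2.64) the reflected ray undergoes a half-wave phase shift.
The two reflections carry the same phase change, so no net offset.
So the condition for destructive reflection is 2 n t = (m + ½) λ.
λ = 2 n t / (m + ½). The longest wavelength is m = 0: λ = 2 × 1.87 × 99.0 / 0.500 = 741 nm.

741 nm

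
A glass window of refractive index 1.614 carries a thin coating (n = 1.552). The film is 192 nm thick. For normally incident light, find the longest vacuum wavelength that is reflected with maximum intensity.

596 nm

Top surface (1.0 → 1.552): reflection off a higher-index medium gives a half-wave phase shift.
At the lower boundary (n = 1.552 to n = 1.614) the reflected ray undergoes a half-wave phase shift.
Zero or two π shifts → no net half-wave offset.
With no net inversion, constructive interference in reflection requires 2 n t = m λ.
λ = 2 n t / m. The longest wavelength is m = 1: λ = 2 × 1.552 × 192 / 1.00 = 596 nm.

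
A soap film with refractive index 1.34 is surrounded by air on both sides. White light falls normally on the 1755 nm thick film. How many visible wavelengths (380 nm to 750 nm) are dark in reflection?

Top surface (1.0 → 1.34): reflection off a higher-index medium gives a half-wave phase shift.
Ray reflecting at the bottom interface goes from n = 1.34 toward n = 1.0: no phase shift.
Exactly one π shift → a net half-wave offset.
So the condition for destructive reflection is 2 n t = m λ.
λ = 2 n t / m = 4703 / m nm.
m=6: 784 nm (IR); m=7: 672 nm (visible); m=8: 588 nm (visible); m=9: 523 nm (visible); m=10: 470 nm (visible); m=11: 428 nm (visible); m=12: 392 nm (visible); m=13: 362 nm (UV).

6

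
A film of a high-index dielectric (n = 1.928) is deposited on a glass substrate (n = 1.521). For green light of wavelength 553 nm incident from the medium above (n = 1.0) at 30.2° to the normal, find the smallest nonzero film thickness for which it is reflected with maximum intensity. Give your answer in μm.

0.0743 μm

Ray reflecting at the top interface goes from n = 1.0 toward n = 1.928: a half-wave phase shift.
Ray reflecting at the bottom interface goes from n = 1.928 toward n = 1.521: no phase shift.
Net: one phase inversion between the two reflected rays.
With one net inversion, constructive interference in reflection requires 2 n t cos θ_r = (m + ½) λ.
Snell's law: 1.0 sin 30.2° = 1.928 sin θ_r → sin θ_r = 0.261, cos θ_r = 0.965.
Minimum at m = 0: t = λ / (4 n cos θ_r) = 553 / (4 × 1.928 × 0.965) = 74.3 nm.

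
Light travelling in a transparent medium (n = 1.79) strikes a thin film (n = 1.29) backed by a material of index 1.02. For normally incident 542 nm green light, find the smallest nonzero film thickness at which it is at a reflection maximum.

Ray reflecting at the top interface goes from n = 1.79 toward n = 1.29: no phase shift.
At the lower boundary (n = 1.29 to n = 1.02) the reflected ray undergoes no phase shift.
Net: no relative phase inversion (both shifts match).
With no net inversion, constructive interference in reflection requires 2 n t = m λ.
Minimum nonzero at m = 1: t = λ / (2 n) = 542 / (2 × 1.29) = 210 nm.

210 nm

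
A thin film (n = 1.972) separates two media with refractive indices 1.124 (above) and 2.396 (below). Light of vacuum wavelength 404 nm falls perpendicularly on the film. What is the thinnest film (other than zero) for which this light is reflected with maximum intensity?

102 nm

Ray reflecting at the top interface goes from n = 1.124 toward n = 1.972: a half-wave phase shift.
At the lower boundary (n = 1.972 to n = 2.396) the reflected ray undergoes a half-wave phase shift.
The two reflections carry the same phase change, so no net offset.
With no net inversion, constructive interference in reflection requires 2 n t = m λ.
Minimum nonzero at m = 1: t = λ / (2 n) = 404 / (2 × 1.972) = 102 nm.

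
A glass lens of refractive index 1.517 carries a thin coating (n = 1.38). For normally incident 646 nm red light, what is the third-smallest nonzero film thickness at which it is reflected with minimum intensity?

585 nm

Top surface (1.0 → 1.38): reflection off a higher-index medium gives a half-wave phase shift.
Bottom surface (1.38 → 1.517): reflection off a higher-index medium gives a half-wave phase shift.
The two reflections carry the same phase change, so no net offset.
For weak reflection here: 2 n t = (m + ½) λ.
The third-smallest nonzero thickness corresponds to m = 2: t = (m + ½) λ / (2 n) = 2.50 × 646 / (2 × 1.38) = 585 nm.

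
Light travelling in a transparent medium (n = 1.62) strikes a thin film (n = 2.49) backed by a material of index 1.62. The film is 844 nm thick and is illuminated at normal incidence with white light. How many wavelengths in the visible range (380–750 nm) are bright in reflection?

At the upper boundary (n = 1.62 to n = 2.49) the reflected ray undergoes a half-wave phase shift.
Ray reflecting at the bottom interface goes from n = 2.49 toward n = 1.62: no phase shift.
Net: one phase inversion between the two reflected rays.
So the condition for constructive reflection is 2 n t = (m + ½) λ.
λ = 2 n t / (m + ½) = 4203 / (m + ½) nm.
m=5: 764 nm (IR); m=6: 647 nm (visible); m=7: 560 nm (visible); m=8: 494 nm (visible); m=9: 442 nm (visible); m=10: 400 nm (visible); m=11: 365 nm (UV).

5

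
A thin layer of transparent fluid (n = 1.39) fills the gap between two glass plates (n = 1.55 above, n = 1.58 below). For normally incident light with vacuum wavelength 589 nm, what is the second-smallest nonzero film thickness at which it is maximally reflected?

318 nm

At the upper boundary (n = 1.55 to n = 1.39) the reflected ray undergoes no phase shift.
Ray reflecting at the bottom interface goes from n = 1.39 toward n = 1.58: a half-wave phase shift.
Net: one phase inversion between the two reflected rays.
So the condition for constructive reflection is 2 n t = (m + ½) λ.
The second-smallest nonzero thickness corresponds to m = 1: t = (m + ½) λ / (2 n) = 1.50 × 589 / (2 × 1.39) = 318 nm.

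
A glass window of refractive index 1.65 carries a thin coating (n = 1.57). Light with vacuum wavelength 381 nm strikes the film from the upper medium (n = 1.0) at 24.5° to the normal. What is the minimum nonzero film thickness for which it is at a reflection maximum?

At the upper boundary (n = 1.0 to n = 1.57) the reflected ray undergoes a half-wave phase shift.
Ray reflecting at the bottom interface goes from n = 1.57 toward n = 1.65: a half-wave phase shift.
Net: no relative phase inversion (both shifts match).
So the condition for constructive reflection is 2 n t cos θ_r = m λ.
Snell's law: 1.0 sin 24.5° = 1.57 sin θ_r → sin θ_r = 0.264, cos θ_r = 0.964.
Minimum nonzero at m = 1: t = λ / (2 n cos θ_r) = 381 / (2 × 1.57 × 0.964) = 126 nm.

126 nm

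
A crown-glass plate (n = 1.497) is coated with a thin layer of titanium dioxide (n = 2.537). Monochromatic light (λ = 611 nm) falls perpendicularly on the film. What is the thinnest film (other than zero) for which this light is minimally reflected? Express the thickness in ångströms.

At the upper boundary (n = 1.0 to n = 2.537) the reflected ray undergoes a half-wave phase shift.
Ray reflecting at the bottom interface goes from n = 2.537 toward n = 1.497: no phase shift.
The two reflections differ by half a wavelength.
With one net inversion, destructive interference in reflection requires 2 n t = m λ.
Minimum nonzero at m = 1: t = λ / (2 n) = 611 / (2 × 2.537) = 120 nm.

1204 Å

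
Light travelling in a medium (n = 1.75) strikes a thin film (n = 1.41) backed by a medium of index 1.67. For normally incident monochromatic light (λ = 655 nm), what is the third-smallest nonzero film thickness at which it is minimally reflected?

697 nm

Top surface (1.75 → 1.41): reflection off a lower-index medium gives no phase shift.
Bottom surface (1.41 → 1.67): reflection off a higher-index medium gives a half-wave phase shift.
Net: one phase inversion between the two reflected rays.
With one net inversion, destructive interference in reflection requires 2 n t = m λ.
The third-smallest nonzero thickness corresponds to m = 3: t = m λ / (2 n) = 3.00 × 655 / (2 × 1.41) = 697 nm.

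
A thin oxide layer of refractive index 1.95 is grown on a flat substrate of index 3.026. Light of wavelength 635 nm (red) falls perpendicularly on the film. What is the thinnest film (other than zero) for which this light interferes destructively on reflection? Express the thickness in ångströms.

Ray reflecting at the top interface goes from n = 1.0 toward n = 1.95: a half-wave phase shift.
Ray reflecting at the bottom interface goes from n = 1.95 toward n = 3.026: a half-wave phase shift.
Net: no relative phase inversion (both shifts match).
With no net inversion, destructive interference in reflection requires 2 n t = (m + ½) λ.
Minimum at m = 0: t = λ / (4 n) = 635 / (4 × 1.95) = 81.4 nm.

814 Å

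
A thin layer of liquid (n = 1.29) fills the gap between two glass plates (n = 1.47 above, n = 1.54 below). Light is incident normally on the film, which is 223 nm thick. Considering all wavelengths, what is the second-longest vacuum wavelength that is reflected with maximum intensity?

At the upper boundary (n = 1.47 to n = 1.29) the reflected ray undergoes no phase shift.
Bottom surface (1.29 → 1.54): reflection off a higher-index medium gives a half-wave phase shift.
Net: one phase inversion between the two reflected rays.
With one net inversion, constructive interference in reflection requires 2 n t = (m + ½) λ.
λ = 2 n t / (m + ½). The second-longest wavelength is m = 1: λ = 2 × 1.29 × 223 / 1.50 = 384 nm.

384 nm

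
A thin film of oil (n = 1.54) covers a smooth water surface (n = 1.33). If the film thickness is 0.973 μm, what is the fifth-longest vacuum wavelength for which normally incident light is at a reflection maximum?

At the upper boundary (n = 1.0 to n = 1.54) the reflected ray undergoes a half-wave phase shift.
Ray reflecting at the bottom interface goes from n = 1.54 toward n = 1.33: no phase shift.
The two reflections differ by half a wavelength.
For maximum reflection here: 2 n t = (m + ½) λ.
λ = 2 n t / (m + ½). The fifth-longest wavelength is m = 4: λ = 2 × 1.54 × 973 / 4.50 = 666 nm.

666 nm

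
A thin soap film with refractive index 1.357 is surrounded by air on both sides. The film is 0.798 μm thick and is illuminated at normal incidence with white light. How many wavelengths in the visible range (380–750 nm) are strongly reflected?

3

Ray reflecting at the top interface goes from n = 1.0 toward n = 1.357: a half-wave phase shift.
Bottom surface (1.357 → 1.0): reflection off a lower-index medium gives no phase shift.
Exactly one π shift → a net half-wave offset.
With one net inversion, constructive interference in reflection requires 2 n t = (m + ½) λ.
λ = 2 n t / (m + ½) = 2166 / (m + ½) nm.
m=2: 866 nm (IR); m=3: 619 nm (visible); m=4: 481 nm (visible); m=5: 394 nm (visible); m=6: 333 nm (UV).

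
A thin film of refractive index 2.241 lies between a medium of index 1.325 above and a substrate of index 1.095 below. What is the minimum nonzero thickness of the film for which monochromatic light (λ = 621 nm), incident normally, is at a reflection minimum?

139 nm

At the upper boundary (n = 1.325 to n = 2.241) the reflected ray undergoes a half-wave phase shift.
At the lower boundary (n = 2.241 to n = 1.095) the reflected ray undergoes no phase shift.
Exactly one π shift → a net half-wave offset.
So the condition for destructive reflection is 2 n t = m λ.
Minimum nonzero at m = 1: t = λ / (2 n) = 621 / (2 × 2.241) = 139 nm.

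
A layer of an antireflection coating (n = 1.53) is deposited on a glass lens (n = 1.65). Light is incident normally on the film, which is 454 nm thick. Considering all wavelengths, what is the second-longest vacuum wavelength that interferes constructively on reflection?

At the upper boundary (n = 1.0 to n = 1.53) the reflected ray undergoes a half-wave phase shift.
At the lower boundary (n = 1.53 to n = 1.65) the reflected ray undergoes a half-wave phase shift.
Zero or two π shifts → no net half-wave offset.
For strong reflection here: 2 n t = m λ.
λ = 2 n t / m. The second-longest wavelength is m = 2: λ = 2 × 1.53 × 454 / 2.00 = 695 nm.

695 nm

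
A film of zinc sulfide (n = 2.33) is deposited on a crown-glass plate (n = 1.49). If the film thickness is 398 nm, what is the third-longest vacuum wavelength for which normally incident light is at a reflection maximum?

At the upper boundary (n = 1.0 to n = 2.33) the reflected ray undergoes a half-wave phase shift.
Ray reflecting at the bottom interface goes from n = 2.33 toward n = 1.49: no phase shift.
Net: one phase inversion between the two reflected rays.
So the condition for constructive reflection is 2 n t = (m + ½) λ.
λ = 2 n t / (m + ½). The third-longest wavelength is m = 2: λ = 2 × 2.33 × 398 / 2.50 = 742 nm.

742 nm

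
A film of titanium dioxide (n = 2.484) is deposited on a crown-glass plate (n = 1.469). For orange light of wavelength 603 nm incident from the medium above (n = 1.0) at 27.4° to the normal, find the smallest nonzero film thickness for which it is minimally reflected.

At the upper boundary (n = 1.0 to n = 2.484) the reflected ray undergoes a half-wave phase shift.
Bottom surface (2.484 → 1.469): reflection off a lower-index medium gives no phase shift.
Net: one phase inversion between the two reflected rays.
With one net inversion, destructive interference in reflection requires 2 n t cos θ_r = m λ.
Snell's law: 1.0 sin 27.4° = 2.484 sin θ_r → sin θ_r = 0.185, cos θ_r = 0.983.
Minimum nonzero at m = 1: t = λ / (2 n cos θ_r) = 603 / (2 × 2.484 × 0.983) = 124 nm.

124 nm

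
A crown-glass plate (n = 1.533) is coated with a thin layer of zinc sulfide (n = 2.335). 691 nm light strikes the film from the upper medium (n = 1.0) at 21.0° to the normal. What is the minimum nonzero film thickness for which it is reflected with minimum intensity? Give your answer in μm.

Ray reflecting at the top interface goes from n = 1.0 toward n = 2.335: a half-wave phase shift.
Bottom surface (2.335 → 1.533): reflection off a lower-index medium gives no phase shift.
Exactly one π shift → a net half-wave offset.
So the condition for destructive reflection is 2 n t cos θ_r = m λ.
Snell's law: 1.0 sin 21.0° = 2.335 sin θ_r → sin θ_r = 0.153, cos θ_r = 0.988.
Minimum nonzero at m = 1: t = λ / (2 n cos θ_r) = 691 / (2 × 2.335 × 0.988) = 150 nm.

0.150 μm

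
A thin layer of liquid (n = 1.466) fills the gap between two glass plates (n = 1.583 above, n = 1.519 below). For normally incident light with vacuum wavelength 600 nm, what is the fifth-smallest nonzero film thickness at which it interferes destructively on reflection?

1023 nm

Top surface (1.583 → 1.466): reflection off a lower-index medium gives no phase shift.
At the lower boundary (n = 1.466 to n = 1.519) the reflected ray undergoes a half-wave phase shift.
Net: one phase inversion between the two reflected rays.
So the condition for destructive reflection is 2 n t = m λ.
The fifth-smallest nonzero thickness corresponds to m = 5: t = m λ / (2 n) = 5.00 × 600 / (2 × 1.466) = 1023 nm.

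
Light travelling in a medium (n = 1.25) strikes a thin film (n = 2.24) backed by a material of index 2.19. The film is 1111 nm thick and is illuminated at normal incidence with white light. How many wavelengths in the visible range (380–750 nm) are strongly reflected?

6

Top surface (1.25 → 2.24): reflection off a higher-index medium gives a half-wave phase shift.
Ray reflecting at the bottom interface goes from n = 2.24 toward n = 2.19: no phase shift.
Net: one phase inversion between the two reflected rays.
For maximum reflection here: 2 n t = (m + ½) λ.
λ = 2 n t / (m + ½) = 4977 / (m + ½) nm.
m=6: 766 nm (IR); m=7: 664 nm (visible); m=8: 586 nm (visible); m=9: 524 nm (visible); m=10: 474 nm (visible); m=11: 433 nm (visible); m=12: 398 nm (visible); m=13: 369 nm (UV).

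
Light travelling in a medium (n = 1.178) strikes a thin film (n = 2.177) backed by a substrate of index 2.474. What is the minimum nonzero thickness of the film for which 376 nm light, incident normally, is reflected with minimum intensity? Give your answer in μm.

Ray reflecting at the top interface goes from n = 1.178 toward n = 2.177: a half-wave phase shift.
Ray reflecting at the bottom interface goes from n = 2.177 toward n = 2.474: a half-wave phase shift.
The two reflections carry the same phase change, so no net offset.
So the condition for destructive reflection is 2 n t = (m + ½) λ.
Minimum at m = 0: t = λ / (4 n) = 376 / (4 × 2.177) = 43.2 nm.

0.0432 μm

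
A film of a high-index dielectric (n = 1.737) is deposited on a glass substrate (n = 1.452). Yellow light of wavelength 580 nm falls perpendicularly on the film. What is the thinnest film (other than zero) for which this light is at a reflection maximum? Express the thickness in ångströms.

835 Å

Top surface (1.0 → 1.737): reflection off a higher-index medium gives a half-wave phase shift.
At the lower boundary (n = 1.737 to n = 1.452) the reflected ray undergoes no phase shift.
The two reflections differ by half a wavelength.
With one net inversion, constructive interference in reflection requires 2 n t = (m + ½) λ.
Minimum at m = 0: t = λ / (4 n) = 580 / (4 × 1.737) = 83.5 nm.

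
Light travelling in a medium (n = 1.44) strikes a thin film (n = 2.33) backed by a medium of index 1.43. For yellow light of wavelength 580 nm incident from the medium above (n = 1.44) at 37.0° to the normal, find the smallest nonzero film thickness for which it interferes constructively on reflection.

Ray reflecting at the top interface goes from n = 1.44 toward n = 2.33: a half-wave phase shift.
Ray reflecting at the bottom interface goes from n = 2.33 toward n = 1.43: no phase shift.
Net: one phase inversion between the two reflected rays.
So the condition for constructive reflection is 2 n t cos θ_r = (m + ½) λ.
Snell's law: 1.44 sin 37.0° = 2.33 sin θ_r → sin θ_r = 0.372, cos θ_r = 0.928.
Minimum at m = 0: t = λ / (4 n cos θ_r) = 580 / (4 × 2.33 × 0.928) = 67.0 nm.

67.0 nm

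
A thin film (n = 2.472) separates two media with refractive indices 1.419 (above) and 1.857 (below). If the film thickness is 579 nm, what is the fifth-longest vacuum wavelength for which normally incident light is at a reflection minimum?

573 nm

Top surface (1.419 → 2.472): reflection off a higher-index medium gives a half-wave phase shift.
Bottom surface (2.472 → 1.857): reflection off a lower-index medium gives no phase shift.
Net: one phase inversion between the two reflected rays.
For dark reflection here: 2 n t = m λ.
λ = 2 n t / m. The fifth-longest wavelength is m = 5: λ = 2 × 2.472 × 579 / 5.00 = 573 nm.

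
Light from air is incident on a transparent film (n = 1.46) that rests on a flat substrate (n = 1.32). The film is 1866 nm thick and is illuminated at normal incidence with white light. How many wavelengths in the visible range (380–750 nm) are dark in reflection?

Ray reflecting at the top interface goes from n = 1.0 toward n = 1.46: a half-wave phase shift.
Bottom surface (1.46 → 1.32): reflection off a lower-index medium gives no phase shift.
Exactly one π shift → a net half-wave offset.
For weak reflection here: 2 n t = m λ.
λ = 2 n t / m = 5449 / m nm.
m=7: 778 nm (IR); m=8: 681 nm (visible); m=9: 605 nm (visible); m=10: 545 nm (visible); m=11: 495 nm (visible); m=12: 454 nm (visible); m=13: 419 nm (visible); m=14: 389 nm (visible); m=15: 363 nm (UV).

7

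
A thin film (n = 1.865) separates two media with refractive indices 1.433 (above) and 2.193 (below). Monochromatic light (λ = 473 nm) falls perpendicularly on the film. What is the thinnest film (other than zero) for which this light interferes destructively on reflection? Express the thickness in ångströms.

Top surface (1.433 → 1.865): reflection off a higher-index medium gives a half-wave phase shift.
At the lower boundary (n = 1.865 to n = 2.193) the reflected ray undergoes a half-wave phase shift.
The two reflections carry the same phase change, so no net offset.
With no net inversion, destructive interference in reflection requires 2 n t = (m + ½) λ.
Minimum at m = 0: t = λ / (4 n) = 473 / (4 × 1.865) = 63.4 nm.

634 Å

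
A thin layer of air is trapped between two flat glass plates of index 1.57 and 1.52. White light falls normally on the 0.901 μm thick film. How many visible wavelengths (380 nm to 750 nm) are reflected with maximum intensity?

3

Ray reflecting at the top interface goes from n = 1.57 toward n = 1.0: no phase shift.
At the lower boundary (n = 1.0 to n = 1.52) the reflected ray undergoes a half-wave phase shift.
Net: one phase inversion between the two reflected rays.
For maximum reflection here: 2 n t = (m + ½) λ.
λ = 2 n t / (m + ½) = 1802 / (m + ½) nm.
m=1: 1201 nm (IR); m=2: 721 nm (visible); m=3: 515 nm (visible); m=4: 400 nm (visible); m=5: 328 nm (UV).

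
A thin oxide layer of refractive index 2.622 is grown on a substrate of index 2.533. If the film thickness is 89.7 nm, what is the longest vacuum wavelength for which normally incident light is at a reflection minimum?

At the upper boundary (n = 1.0 to n = 2.622) the reflected ray undergoes a half-wave phase shift.
At the lower boundary (n = 2.622 to n = 2.533) the reflected ray undergoes no phase shift.
Net: one phase inversion between the two reflected rays.
With one net inversion, destructive interference in reflection requires 2 n t = m λ.
λ = 2 n t / m. The longest wavelength is m = 1: λ = 2 × 2.622 × 89.7 / 1.00 = 470 nm.

470 nm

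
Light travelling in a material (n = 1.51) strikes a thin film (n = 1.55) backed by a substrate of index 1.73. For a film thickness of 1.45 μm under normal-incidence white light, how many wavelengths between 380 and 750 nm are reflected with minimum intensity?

6

Top surface (1.51 → 1.55): reflection off a higher-index medium gives a half-wave phase shift.
At the lower boundary (n = 1.55 to n = 1.73) the reflected ray undergoes a half-wave phase shift.
Zero or two π shifts → no net half-wave offset.
With no net inversion, destructive interference in reflection requires 2 n t = (m + ½) λ.
λ = 2 n t / (m + ½) = 4495 / (m + ½) nm.
m=5: 817 nm (IR); m=6: 692 nm (visible); m=7: 599 nm (visible); m=8: 529 nm (visible); m=9: 473 nm (visible); m=10: 428 nm (visible); m=11: 391 nm (visible); m=12: 360 nm (UV).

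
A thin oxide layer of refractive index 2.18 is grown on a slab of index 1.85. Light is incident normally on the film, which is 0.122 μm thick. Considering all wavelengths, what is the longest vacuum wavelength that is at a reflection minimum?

At the upper boundary (n = 1.0 to n = 2.18) the reflected ray undergoes a half-wave phase shift.
Bottom surface (2.18 → 1.85): reflection off a lower-index medium gives no phase shift.
Exactly one π shift → a net half-wave offset.
So the condition for destructive reflection is 2 n t = m λ.
λ = 2 n t / m. The longest wavelength is m = 1: λ = 2 × 2.18 × 122 / 1.00 = 532 nm.

532 nm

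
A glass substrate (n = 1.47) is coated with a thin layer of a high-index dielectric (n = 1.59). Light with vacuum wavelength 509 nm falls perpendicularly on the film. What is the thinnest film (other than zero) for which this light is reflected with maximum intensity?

At the upper boundary (n = 1.0 to n = 1.59) the reflected ray undergoes a half-wave phase shift.
Bottom surface (1.59 → 1.47): reflection off a lower-index medium gives no phase shift.
Net: one phase inversion between the two reflected rays.
For maximum reflection here: 2 n t = (m + ½) λ.
Minimum at m = 0: t = λ / (4 n) = 509 / (4 × 1.59) = 80.0 nm.

80.0 nm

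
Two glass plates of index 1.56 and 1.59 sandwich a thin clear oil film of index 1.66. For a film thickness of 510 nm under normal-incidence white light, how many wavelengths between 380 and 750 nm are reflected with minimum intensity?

2

Ray reflecting at the top interface goes from n = 1.56 toward n = 1.66: a half-wave phase shift.
Bottom surface (1.66 → 1.59): reflection off a lower-index medium gives no phase shift.
Net: one phase inversion between the two reflected rays.
For weak reflection here: 2 n t = m λ.
λ = 2 n t / m = 1693 / m nm.
m=2: 847 nm (IR); m=3: 564 nm (visible); m=4: 423 nm (visible); m=5: 339 nm (UV).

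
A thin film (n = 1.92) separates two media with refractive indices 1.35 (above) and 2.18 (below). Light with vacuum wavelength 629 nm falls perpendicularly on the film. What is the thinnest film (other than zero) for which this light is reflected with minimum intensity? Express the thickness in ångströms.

Top surface (1.35 → 1.92): reflection off a higher-index medium gives a half-wave phase shift.
At the lower boundary (n = 1.92 to n = 2.18) the reflected ray undergoes a half-wave phase shift.
Net: no relative phase inversion (both shifts match).
So the condition for destructive reflection is 2 n t = (m + ½) λ.
Minimum at m = 0: t = λ / (4 n) = 629 / (4 × 1.92) = 81.9 nm.

819 Å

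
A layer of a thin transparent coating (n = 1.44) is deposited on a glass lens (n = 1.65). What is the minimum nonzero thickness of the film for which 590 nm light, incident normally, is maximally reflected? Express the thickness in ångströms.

2049 Å

Ray reflecting at the top interface goes from n = 1.0 toward n = 1.44: a half-wave phase shift.
Bottom surface (1.44 → 1.65): reflection off a higher-index medium gives a half-wave phase shift.
Net: no relative phase inversion (both shifts match).
For strong reflection here: 2 n t = m λ.
Minimum nonzero at m = 1: t = λ / (2 n) = 590 / (2 × 1.44) = 205 nm.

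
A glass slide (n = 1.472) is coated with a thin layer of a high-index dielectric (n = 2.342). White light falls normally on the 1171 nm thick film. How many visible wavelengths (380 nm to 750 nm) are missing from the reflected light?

Ray reflecting at the top interface goes from n = 1.0 toward n = 2.342: a half-wave phase shift.
At the lower boundary (n = 2.342 to n = 1.472) the reflected ray undergoes no phase shift.
Exactly one π shift → a net half-wave offset.
So the condition for destructive reflection is 2 n t = m λ.
λ = 2 n t / m = 5485 / m nm.
m=7: 784 nm (IR); m=8: 686 nm (visible); m=9: 609 nm (visible); m=10: 548 nm (visible); m=11: 499 nm (visible); m=12: 457 nm (visible); m=13: 422 nm (visible); m=14: 392 nm (visible); m=15: 366 nm (UV).

7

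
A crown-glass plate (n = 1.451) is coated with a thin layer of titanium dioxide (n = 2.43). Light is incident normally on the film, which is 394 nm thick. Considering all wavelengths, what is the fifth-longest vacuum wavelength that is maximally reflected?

Ray reflecting at the top interface goes from n = 1.0 toward n = 2.43: a half-wave phase shift.
Bottom surface (2.43 → 1.451): reflection off a lower-index medium gives no phase shift.
The two reflections differ by half a wavelength.
For strong reflection here: 2 n t = (m + ½) λ.
λ = 2 n t / (m + ½). The fifth-longest wavelength is m = 4: λ = 2 × 2.43 × 394 / 4.50 = 426 nm.

426 nm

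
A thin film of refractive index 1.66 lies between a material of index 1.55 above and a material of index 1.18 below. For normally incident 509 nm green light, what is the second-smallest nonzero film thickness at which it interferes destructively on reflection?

Ray reflecting at the top interface goes from n = 1.55 toward n = 1.66: a half-wave phase shift.
At the lower boundary (n = 1.66 to n = 1.18) the reflected ray undergoes no phase shift.
The two reflections differ by half a wavelength.
With one net inversion, destructive interference in reflection requires 2 n t = m λ.
The second-smallest nonzero thickness corresponds to m = 2: t = m λ / (2 n) = 2.00 × 509 / (2 × 1.66) = 307 nm.

307 nm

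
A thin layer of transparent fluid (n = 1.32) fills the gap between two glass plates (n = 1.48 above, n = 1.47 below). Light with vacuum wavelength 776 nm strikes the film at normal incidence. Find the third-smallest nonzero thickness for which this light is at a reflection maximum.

735 nm

At the upper boundary (n = 1.48 to n = 1.32) the reflected ray undergoes no phase shift.
At the lower boundary (n = 1.32 to n = 1.47) the reflected ray undergoes a half-wave phase shift.
The two reflections differ by half a wavelength.
With one net inversion, constructive interference in reflection requires 2 n t = (m + ½) λ.
The third-smallest nonzero thickness corresponds to m = 2: t = (m + ½) λ / (2 n) = 2.50 × 776 / (2 × 1.32) = 735 nm.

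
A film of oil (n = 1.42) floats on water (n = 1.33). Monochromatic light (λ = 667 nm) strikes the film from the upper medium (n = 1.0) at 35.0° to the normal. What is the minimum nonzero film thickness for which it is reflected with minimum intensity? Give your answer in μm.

At the upper boundary (n = 1.0 to n = 1.42) the reflected ray undergoes a half-wave phase shift.
Bottom surface (1.42 → 1.33): reflection off a lower-index medium gives no phase shift.
Exactly one π shift → a net half-wave offset.
With one net inversion, destructive interference in reflection requires 2 n t cos θ_r = m λ.
Snell's law: 1.0 sin 35.0° = 1.42 sin θ_r → sin θ_r = 0.404, cos θ_r = 0.915.
Minimum nonzero at m = 1: t = λ / (2 n cos θ_r) = 667 / (2 × 1.42 × 0.915) = 257 nm.

0.257 μm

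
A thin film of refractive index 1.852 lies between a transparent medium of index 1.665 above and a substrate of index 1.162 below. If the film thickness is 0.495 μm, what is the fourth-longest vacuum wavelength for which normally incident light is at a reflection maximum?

524 nm

At the upper boundary (n = 1.665 to n = 1.852) the reflected ray undergoes a half-wave phase shift.
Ray reflecting at the bottom interface goes from n = 1.852 toward n = 1.162: no phase shift.
Exactly one π shift → a net half-wave offset.
With one net inversion, constructive interference in reflection requires 2 n t = (m + ½) λ.
λ = 2 n t / (m + ½). The fourth-longest wavelength is m = 3: λ = 2 × 1.852 × 495 / 3.50 = 524 nm.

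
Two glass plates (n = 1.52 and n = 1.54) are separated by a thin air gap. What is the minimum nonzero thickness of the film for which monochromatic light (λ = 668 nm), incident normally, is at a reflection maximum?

Top surface (1.52 → 1.0): reflection off a lower-index medium gives no phase shift.
Ray reflecting at the bottom interface goes from n = 1.0 toward n = 1.54: a half-wave phase shift.
The two reflections differ by half a wavelength.
With one net inversion, constructive interference in reflection requires 2 n t = (m + ½) λ.
Minimum at m = 0: t = λ / (4 n) = 668 / (4 × 1.0) = 167 nm.

167 nm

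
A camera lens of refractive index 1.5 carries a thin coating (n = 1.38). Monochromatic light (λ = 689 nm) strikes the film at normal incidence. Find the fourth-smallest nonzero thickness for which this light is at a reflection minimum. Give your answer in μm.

0.874 μm

Ray reflecting at the top interface goes from n = 1.0 toward n = 1.38: a half-wave phase shift.
Bottom surface (1.38 → 1.5): reflection off a higher-index medium gives a half-wave phase shift.
The two reflections carry the same phase change, so no net offset.
For minimum reflection here: 2 n t = (m + ½) λ.
The fourth-smallest nonzero thickness corresponds to m = 3: t = (m + ½) λ / (2 n) = 3.50 × 689 / (2 × 1.38) = 874 nm.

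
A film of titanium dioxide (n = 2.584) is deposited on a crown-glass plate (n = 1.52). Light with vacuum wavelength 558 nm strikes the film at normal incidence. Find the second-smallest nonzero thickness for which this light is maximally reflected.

Ray reflecting at the top interface goes from n = 1.0 toward n = 2.584: a half-wave phase shift.
Ray reflecting at the bottom interface goes from n = 2.584 toward n = 1.52: no phase shift.
The two reflections differ by half a wavelength.
With one net inversion, constructive interference in reflection requires 2 n t = (m + ½) λ.
The second-smallest nonzero thickness corresponds to m = 1: t = (m + ½) λ / (2 n) = 1.50 × 558 / (2 × 2.584) = 162 nm.

162 nm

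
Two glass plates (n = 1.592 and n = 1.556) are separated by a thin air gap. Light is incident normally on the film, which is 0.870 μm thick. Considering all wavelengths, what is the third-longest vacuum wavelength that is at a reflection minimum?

Ray reflecting at the top interface goes from n = 1.592 toward n = 1.0: no phase shift.
Bottom surface (1.0 → 1.556): reflection off a higher-index medium gives a half-wave phase shift.
Net: one phase inversion between the two reflected rays.
For dark reflection here: 2 n t = m λ.
λ = 2 n t / m. The third-longest wavelength is m = 3: λ = 2 × 1.0 × 870 / 3.00 = 580 nm.

580 nm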